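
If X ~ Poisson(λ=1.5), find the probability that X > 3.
0.065642

We have X ~ Poisson(λ=1.5).

P(X > 3) = 1 - P(X ≤ 3)
                = 1 - F(3)
                = 1 - 0.934358
                = 0.065642

So there's approximately a 6.6% chance that X exceeds 3.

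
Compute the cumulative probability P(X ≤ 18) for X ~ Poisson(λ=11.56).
0.972636

We have X ~ Poisson(λ=11.56).

The CDF gives us P(X ≤ k).

Using the CDF:
P(X ≤ 18) = 0.972636

This means there's approximately a 97.3% chance that X is at most 18.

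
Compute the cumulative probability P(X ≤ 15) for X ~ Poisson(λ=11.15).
0.899175

We have X ~ Poisson(λ=11.15).

The CDF gives us P(X ≤ k).

Using the CDF:
P(X ≤ 15) = 0.899175

This means there's approximately a 89.9% chance that X is at most 15.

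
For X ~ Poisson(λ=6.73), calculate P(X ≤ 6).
0.490665

We have X ~ Poisson(λ=6.73).

The CDF gives us P(X ≤ k).

Using the CDF:
P(X ≤ 6) = 0.490665

This means there's approximately a 49.1% chance that X is at most 6.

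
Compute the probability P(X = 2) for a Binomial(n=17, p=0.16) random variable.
0.254664

We have X ~ Binomial(n=17, p=0.16).

For a Binomial distribution, the PMF gives us the probability of each outcome.

Using the PMF formula:
P(X = 2) = 0.254664

Rounded to 4 decimal places: 0.2547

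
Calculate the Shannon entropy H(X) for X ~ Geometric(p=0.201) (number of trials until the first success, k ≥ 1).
2.4964 nats

We have X ~ Geometric(p=0.201) (number of trials until the first success, k ≥ 1).

The Shannon entropy measures the uncertainty or information content of the distribution.

For a Geometric distribution with p=0.201 (number of trials until the first success, k ≥ 1):
H(X) = 2.4964 nats

(In bits, this would be 3.6016 bits.)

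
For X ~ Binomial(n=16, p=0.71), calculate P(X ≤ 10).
0.307668

We have X ~ Binomial(n=16, p=0.71).

The CDF gives us P(X ≤ k).

Using the CDF:
P(X ≤ 10) = 0.307668

This means there's approximately a 30.8% chance that X is at most 10.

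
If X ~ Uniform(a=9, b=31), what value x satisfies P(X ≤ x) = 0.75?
25.5000

We have X ~ Uniform(a=9, b=31).

We want to find x such that P(X ≤ x) = 0.75.

This is the 75th percentile, which means 75% of values fall below this point.

Using the inverse CDF (quantile function):
x = F⁻¹(0.75) = 25.5000

Verification: P(X ≤ 25.5000) = 0.75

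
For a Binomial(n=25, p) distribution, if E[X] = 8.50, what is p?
p = 0.34

For a Binomial(n, p) distribution:
E[X] = n × p

Given n = 25 and E[X] = 8.50:
8.50 = 25 × p
p = 8.50 / 25 = 0.34

Verification: Binomial(25, 0.34) has E[X] = 8.50 ✓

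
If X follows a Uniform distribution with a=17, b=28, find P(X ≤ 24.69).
0.699091

We have X ~ Uniform(a=17, b=28).

The CDF gives us P(X ≤ k).

Using the CDF:
P(X ≤ 24.69) = 0.699091

This means there's approximately a 69.9% chance that X is at most 24.69.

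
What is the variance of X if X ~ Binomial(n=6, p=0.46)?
1.4904

We have X ~ Binomial(n=6, p=0.46).

For a Binomial distribution with n=6, p=0.46:
Var(X) = 1.4904

The variance measures the spread of the distribution around the mean.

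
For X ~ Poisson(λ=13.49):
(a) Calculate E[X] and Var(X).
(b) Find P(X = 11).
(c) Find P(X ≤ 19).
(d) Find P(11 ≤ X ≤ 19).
(a) E[X] = 13.4900, Var(X) = 13.4900
(b) P(X = 11) = 0.093399
(c) P(X ≤ 19) = 0.942465
(d) P(11 ≤ X ≤ 19) = 0.730478

We have X ~ Poisson(λ=13.49).

(a) Moments:
E[X] = 13.4900
Var(X) = 13.4900
σ = √Var(X) = 3.6729

(b) Point probability using PMF:
P(X = 11) = 0.093399

(c) Cumulative probability using CDF:
P(X ≤ 19) = F(19) = 0.942465

(d) Range probability:
P(11 ≤ X ≤ 19) = P(X ≤ 19) - P(X ≤ 10)
                   = F(19) - F(10)
                   = 0.942465 - 0.211987
                   = 0.730478

This means approximately 73.0% of outcomes fall in the interval [11, 19].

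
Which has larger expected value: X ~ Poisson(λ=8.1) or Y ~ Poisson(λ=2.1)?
X has larger mean (8.1000 > 2.1000)

Compute the expected value for each distribution:

X ~ Poisson(λ=8.1):
E[X] = 8.1000

Y ~ Poisson(λ=2.1):
E[Y] = 2.1000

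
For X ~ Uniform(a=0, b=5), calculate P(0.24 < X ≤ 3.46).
0.644000

We have X ~ Uniform(a=0, b=5).

To find P(0.24 < X ≤ 3.46), we use:
P(0.24 < X ≤ 3.46) = P(X ≤ 3.46) - P(X ≤ 0.24)
                 = F(3.46) - F(0.24)
                 = 0.692000 - 0.048000
                 = 0.644000

So there's approximately a 64.4% chance that X falls in this range.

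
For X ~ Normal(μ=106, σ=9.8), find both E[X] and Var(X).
E[X] = 106.0000, Var(X) = 96.0400

We have X ~ Normal(μ=106, σ=9.8).

For a Normal distribution with μ=106, σ=9.8:

Expected value:
E[X] = 106.0000

Variance:
Var(X) = 96.0400

Standard deviation:
σ = √Var(X) = 9.8000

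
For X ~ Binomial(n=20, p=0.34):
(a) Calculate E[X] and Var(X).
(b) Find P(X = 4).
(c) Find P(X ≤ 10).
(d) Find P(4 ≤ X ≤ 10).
(a) E[X] = 6.8000, Var(X) = 4.4880
(b) P(X = 4) = 0.083929
(c) P(X ≤ 10) = 0.956633
(d) P(4 ≤ X ≤ 10) = 0.903116

We have X ~ Binomial(n=20, p=0.34).

(a) Moments:
E[X] = 6.8000
Var(X) = 4.4880
σ = √Var(X) = 2.1185

(b) Point probability using PMF:
P(X = 4) = 0.083929

(c) Cumulative probability using CDF:
P(X ≤ 10) = F(10) = 0.956633

(d) Range probability:
P(4 ≤ X ≤ 10) = P(X ≤ 10) - P(X ≤ 3)
                   = F(10) - F(3)
                   = 0.956633 - 0.053517
                   = 0.903116

This means approximately 90.3% of outcomes fall in the interval [4, 10].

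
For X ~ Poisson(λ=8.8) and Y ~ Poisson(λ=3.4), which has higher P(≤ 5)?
Y has higher probability (P(Y ≤ 5) = 0.8705 > P(X ≤ 5) = 0.1284)

Compute P(≤ 5) for each distribution:

X ~ Poisson(λ=8.8):
P(X ≤ 5) = 0.1284

Y ~ Poisson(λ=3.4):
P(Y ≤ 5) = 0.8705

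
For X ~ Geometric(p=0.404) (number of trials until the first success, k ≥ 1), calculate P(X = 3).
0.143507

We have X ~ Geometric(p=0.404) (number of trials until the first success, k ≥ 1).

For a Geometric distribution, the PMF gives us the probability of each outcome.

Using the PMF formula:
P(X = 3) = 0.143507

Rounded to 4 decimal places: 0.1435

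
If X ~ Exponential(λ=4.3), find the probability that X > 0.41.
0.171530

We have X ~ Exponential(λ=4.3).

P(X > 0.41) = 1 - P(X ≤ 0.41)
                = 1 - F(0.41)
                = 1 - 0.828470
                = 0.171530

So there's approximately a 17.2% chance that X exceeds 0.41.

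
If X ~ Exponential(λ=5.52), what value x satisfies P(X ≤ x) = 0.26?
0.0545

We have X ~ Exponential(λ=5.52).

We want to find x such that P(X ≤ x) = 0.26.

This is the 26th percentile, which means 26% of values fall below this point.

Using the inverse CDF (quantile function):
x = F⁻¹(0.26) = 0.0545

Verification: P(X ≤ 0.0545) = 0.26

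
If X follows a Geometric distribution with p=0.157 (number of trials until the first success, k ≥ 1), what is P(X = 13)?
0.020222

We have X ~ Geometric(p=0.157) (number of trials until the first success, k ≥ 1).

For a Geometric distribution, the PMF gives us the probability of each outcome.

Using the PMF formula:
P(X = 13) = 0.020222

Rounded to 4 decimal places: 0.0202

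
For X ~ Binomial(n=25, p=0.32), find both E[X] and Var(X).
E[X] = 8.0000, Var(X) = 5.4400

We have X ~ Binomial(n=25, p=0.32).

For a Binomial distribution with n=25, p=0.32:

Expected value:
E[X] = 8.0000

Variance:
Var(X) = 5.4400

Standard deviation:
σ = √Var(X) = 2.3324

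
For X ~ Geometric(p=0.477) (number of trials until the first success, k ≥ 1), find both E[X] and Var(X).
E[X] = 2.0964, Var(X) = 2.2986

We have X ~ Geometric(p=0.477) (number of trials until the first success, k ≥ 1).

For a Geometric distribution with p=0.477 (number of trials until the first success, k ≥ 1):

Expected value:
E[X] = 2.0964

Variance:
Var(X) = 2.2986

Standard deviation:
σ = √Var(X) = 1.5161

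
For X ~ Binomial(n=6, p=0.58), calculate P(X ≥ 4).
0.502905

We have X ~ Binomial(n=6, p=0.58).

For discrete distributions, P(X ≥ 4) = 1 - P(X ≤ 3).

P(X ≤ 3) = 0.497095
P(X ≥ 4) = 1 - 0.497095 = 0.502905

So there's approximately a 50.3% chance that X is at least 4.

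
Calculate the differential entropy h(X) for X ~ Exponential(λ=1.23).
0.7930 nats

We have X ~ Exponential(λ=1.23).

The differential entropy measures the uncertainty or information content of the distribution.

For an Exponential distribution with λ=1.23:
h(X) = 0.7930 nats

(In bits, this would be 1.1440 bits.)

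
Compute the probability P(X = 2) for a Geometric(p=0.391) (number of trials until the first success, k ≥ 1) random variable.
0.238119

We have X ~ Geometric(p=0.391) (number of trials until the first success, k ≥ 1).

For a Geometric distribution, the PMF gives us the probability of each outcome.

Using the PMF formula:
P(X = 2) = 0.238119

Rounded to 4 decimal places: 0.2381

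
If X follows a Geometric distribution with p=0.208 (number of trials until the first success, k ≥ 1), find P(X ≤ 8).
0.845189

We have X ~ Geometric(p=0.208) (number of trials until the first success, k ≥ 1).

The CDF gives us P(X ≤ k).

Using the CDF:
P(X ≤ 8) = 0.845189

This means there's approximately a 84.5% chance that X is at most 8.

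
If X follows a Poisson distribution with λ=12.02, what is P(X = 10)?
0.104487

We have X ~ Poisson(λ=12.02).

For a Poisson distribution, the PMF gives us the probability of each outcome.

Using the PMF formula:
P(X = 10) = 0.104487

Rounded to 4 decimal places: 0.1045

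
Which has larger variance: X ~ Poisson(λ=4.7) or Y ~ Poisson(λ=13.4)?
Y has larger variance (13.4000 > 4.7000)

Compute the variance for each distribution:

X ~ Poisson(λ=4.7):
Var(X) = 4.7000

Y ~ Poisson(λ=13.4):
Var(Y) = 13.4000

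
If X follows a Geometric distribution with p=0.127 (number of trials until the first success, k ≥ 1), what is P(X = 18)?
0.012620

We have X ~ Geometric(p=0.127) (number of trials until the first success, k ≥ 1).

For a Geometric distribution, the PMF gives us the probability of each outcome.

Using the PMF formula:
P(X = 18) = 0.012620

Rounded to 4 decimal places: 0.0126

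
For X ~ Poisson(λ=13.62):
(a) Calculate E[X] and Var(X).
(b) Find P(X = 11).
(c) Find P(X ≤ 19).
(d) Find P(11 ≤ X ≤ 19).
(a) E[X] = 13.6200, Var(X) = 13.6200
(b) P(X = 11) = 0.091138
(c) P(X ≤ 19) = 0.937978
(d) P(11 ≤ X ≤ 19) = 0.735726

We have X ~ Poisson(λ=13.62).

(a) Moments:
E[X] = 13.6200
Var(X) = 13.6200
σ = √Var(X) = 3.6905

(b) Point probability using PMF:
P(X = 11) = 0.091138

(c) Cumulative probability using CDF:
P(X ≤ 19) = F(19) = 0.937978

(d) Range probability:
P(11 ≤ X ≤ 19) = P(X ≤ 19) - P(X ≤ 10)
                   = F(19) - F(10)
                   = 0.937978 - 0.202252
                   = 0.735726

This means approximately 73.6% of outcomes fall in the interval [11, 19].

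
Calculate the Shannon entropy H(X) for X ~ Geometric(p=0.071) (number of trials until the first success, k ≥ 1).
3.6087 nats

We have X ~ Geometric(p=0.071) (number of trials until the first success, k ≥ 1).

The Shannon entropy measures the uncertainty or information content of the distribution.

For a Geometric distribution with p=0.071 (number of trials until the first success, k ≥ 1):
H(X) = 3.6087 nats

(In bits, this would be 5.2063 bits.)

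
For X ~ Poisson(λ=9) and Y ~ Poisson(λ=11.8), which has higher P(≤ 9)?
X has higher probability (P(X ≤ 9) = 0.5874 > P(Y ≤ 9) = 0.2603)

Compute P(≤ 9) for each distribution:

X ~ Poisson(λ=9):
P(X ≤ 9) = 0.5874

Y ~ Poisson(λ=11.8):
P(Y ≤ 9) = 0.2603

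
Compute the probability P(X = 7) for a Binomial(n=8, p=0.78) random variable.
0.309154

We have X ~ Binomial(n=8, p=0.78).

For a Binomial distribution, the PMF gives us the probability of each outcome.

Using the PMF formula:
P(X = 7) = 0.309154

Rounded to 4 decimal places: 0.3092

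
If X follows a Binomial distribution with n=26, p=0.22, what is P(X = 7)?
0.146167

We have X ~ Binomial(n=26, p=0.22).

For a Binomial distribution, the PMF gives us the probability of each outcome.

Using the PMF formula:
P(X = 7) = 0.146167

Rounded to 4 decimal places: 0.1462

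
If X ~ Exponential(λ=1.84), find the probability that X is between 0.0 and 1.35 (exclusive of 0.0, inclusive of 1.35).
0.916591

We have X ~ Exponential(λ=1.84).

To find P(0.0 < X ≤ 1.35), we use:
P(0.0 < X ≤ 1.35) = P(X ≤ 1.35) - P(X ≤ 0.0)
                 = F(1.35) - F(0.0)
                 = 0.916591 - 0.000000
                 = 0.916591

So there's approximately a 91.7% chance that X falls in this range.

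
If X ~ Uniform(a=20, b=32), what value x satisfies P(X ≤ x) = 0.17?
22.0400

We have X ~ Uniform(a=20, b=32).

We want to find x such that P(X ≤ x) = 0.17.

This is the 17th percentile, which means 17% of values fall below this point.

Using the inverse CDF (quantile function):
x = F⁻¹(0.17) = 22.0400

Verification: P(X ≤ 22.0400) = 0.17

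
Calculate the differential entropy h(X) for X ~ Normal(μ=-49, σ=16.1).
4.1978 nats

We have X ~ Normal(μ=-49, σ=16.1).

The differential entropy measures the uncertainty or information content of the distribution.

For a Normal distribution with μ=-49, σ=16.1:
h(X) = 4.1978 nats

(In bits, this would be 6.0561 bits.)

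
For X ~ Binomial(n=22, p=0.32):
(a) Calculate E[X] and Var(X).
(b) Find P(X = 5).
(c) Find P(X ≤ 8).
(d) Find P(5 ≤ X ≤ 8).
(a) E[X] = 7.0400, Var(X) = 4.7872
(b) P(X = 5) = 0.125579
(c) P(X ≤ 8) = 0.752240
(d) P(5 ≤ X ≤ 8) = 0.632035

We have X ~ Binomial(n=22, p=0.32).

(a) Moments:
E[X] = 7.0400
Var(X) = 4.7872
σ = √Var(X) = 2.1880

(b) Point probability using PMF:
P(X = 5) = 0.125579

(c) Cumulative probability using CDF:
P(X ≤ 8) = F(8) = 0.752240

(d) Range probability:
P(5 ≤ X ≤ 8) = P(X ≤ 8) - P(X ≤ 4)
                   = F(8) - F(4)
                   = 0.752240 - 0.120205
                   = 0.632035

This means approximately 63.2% of outcomes fall in the interval [5, 8].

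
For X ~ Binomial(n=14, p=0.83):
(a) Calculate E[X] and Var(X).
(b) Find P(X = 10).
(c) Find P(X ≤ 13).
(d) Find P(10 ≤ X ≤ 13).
(a) E[X] = 11.6200, Var(X) = 1.9754
(b) P(X = 10) = 0.129721
(c) P(X ≤ 13) = 0.926363
(d) P(10 ≤ X ≤ 13) = 0.852289

We have X ~ Binomial(n=14, p=0.83).

(a) Moments:
E[X] = 11.6200
Var(X) = 1.9754
σ = √Var(X) = 1.4055

(b) Point probability using PMF:
P(X = 10) = 0.129721

(c) Cumulative probability using CDF:
P(X ≤ 13) = F(13) = 0.926363

(d) Range probability:
P(10 ≤ X ≤ 13) = P(X ≤ 13) - P(X ≤ 9)
                   = F(13) - F(9)
                   = 0.926363 - 0.074075
                   = 0.852289

This means approximately 85.2% of outcomes fall in the interval [10, 13].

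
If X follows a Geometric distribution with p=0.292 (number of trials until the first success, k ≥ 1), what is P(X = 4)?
0.103629

We have X ~ Geometric(p=0.292) (number of trials until the first success, k ≥ 1).

For a Geometric distribution, the PMF gives us the probability of each outcome.

Using the PMF formula:
P(X = 4) = 0.103629

Rounded to 4 decimal places: 0.1036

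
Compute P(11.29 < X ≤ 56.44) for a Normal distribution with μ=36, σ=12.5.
0.924964

We have X ~ Normal(μ=36, σ=12.5).

To find P(11.29 < X ≤ 56.44), we use:
P(11.29 < X ≤ 56.44) = P(X ≤ 56.44) - P(X ≤ 11.29)
                 = F(56.44) - F(11.29)
                 = 0.948996 - 0.024032
                 = 0.924964

So there's approximately a 92.5% chance that X falls in this range.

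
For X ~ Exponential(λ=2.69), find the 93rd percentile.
0.9886

We have X ~ Exponential(λ=2.69).

We want to find x such that P(X ≤ x) = 0.93.

This is the 93rd percentile, which means 93% of values fall below this point.

Using the inverse CDF (quantile function):
x = F⁻¹(0.93) = 0.9886

Verification: P(X ≤ 0.9886) = 0.93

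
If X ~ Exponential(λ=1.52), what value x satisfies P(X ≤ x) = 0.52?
0.4829

We have X ~ Exponential(λ=1.52).

We want to find x such that P(X ≤ x) = 0.52.

This is the 52nd percentile, which means 52% of values fall below this point.

Using the inverse CDF (quantile function):
x = F⁻¹(0.52) = 0.4829

Verification: P(X ≤ 0.4829) = 0.52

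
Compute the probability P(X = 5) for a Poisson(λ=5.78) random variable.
0.166049

We have X ~ Poisson(λ=5.78).

For a Poisson distribution, the PMF gives us the probability of each outcome.

Using the PMF formula:
P(X = 5) = 0.166049

Rounded to 4 decimal places: 0.1660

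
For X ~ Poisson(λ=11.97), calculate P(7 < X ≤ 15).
0.755756

We have X ~ Poisson(λ=11.97).

To find P(7 < X ≤ 15), we use:
P(7 < X ≤ 15) = P(X ≤ 15) - P(X ≤ 7)
                 = F(15) - F(7)
                 = 0.846579 - 0.090823
                 = 0.755756

So there's approximately a 75.6% chance that X falls in this range.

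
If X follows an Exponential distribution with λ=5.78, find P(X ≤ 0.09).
0.405598

We have X ~ Exponential(λ=5.78).

The CDF gives us P(X ≤ k).

Using the CDF:
P(X ≤ 0.09) = 0.405598

This means there's approximately a 40.6% chance that X is at most 0.09.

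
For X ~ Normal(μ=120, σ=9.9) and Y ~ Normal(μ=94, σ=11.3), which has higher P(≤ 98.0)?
Y has higher probability (P(Y ≤ 98.0) = 0.6383 > P(X ≤ 98.0) = 0.0131)

Compute P(≤ 98.0) for each distribution:

X ~ Normal(μ=120, σ=9.9):
P(X ≤ 98.0) = 0.0131

Y ~ Normal(μ=94, σ=11.3):
P(Y ≤ 98.0) = 0.6383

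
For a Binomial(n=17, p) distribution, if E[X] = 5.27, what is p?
p = 0.31

For a Binomial(n, p) distribution:
E[X] = n × p

Given n = 17 and E[X] = 5.27:
5.27 = 17 × p
p = 5.27 / 17 = 0.31

Verification: Binomial(17, 0.31) has E[X] = 5.27 ✓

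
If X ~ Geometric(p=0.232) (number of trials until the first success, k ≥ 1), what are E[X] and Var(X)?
E[X] = 4.3103, Var(X) = 14.2687

We have X ~ Geometric(p=0.232) (number of trials until the first success, k ≥ 1).

For a Geometric distribution with p=0.232 (number of trials until the first success, k ≥ 1):

Expected value:
E[X] = 4.3103

Variance:
Var(X) = 14.2687

Standard deviation:
σ = √Var(X) = 3.7774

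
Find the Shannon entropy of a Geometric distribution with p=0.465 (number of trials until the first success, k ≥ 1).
1.4854 nats

We have X ~ Geometric(p=0.465) (number of trials until the first success, k ≥ 1).

The Shannon entropy measures the uncertainty or information content of the distribution.

For a Geometric distribution with p=0.465 (number of trials until the first success, k ≥ 1):
H(X) = 1.4854 nats

(In bits, this would be 2.1429 bits.)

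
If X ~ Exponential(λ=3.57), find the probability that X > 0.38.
0.257535

We have X ~ Exponential(λ=3.57).

P(X > 0.38) = 1 - P(X ≤ 0.38)
                = 1 - F(0.38)
                = 1 - 0.742465
                = 0.257535

So there's approximately a 25.8% chance that X exceeds 0.38.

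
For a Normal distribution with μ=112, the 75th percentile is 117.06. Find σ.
σ = 7.5020

For X ~ Normal(μ, σ), the p-th percentile satisfies x = μ + z_p × σ,
where z_p = Φ⁻¹(p) is the standard normal quantile.

Step 1: z_{0.75} = Φ⁻¹(0.75) = 0.6745

Step 2: Solve for σ:
117.06 = 112 + 0.6745 × σ
σ = (117.06 - 112) / 0.6745
σ = 5.06 / 0.6745
σ = 7.5020

Verification: μ + z × σ = 112 + 0.6745 × 7.5020 = 117.06 ✓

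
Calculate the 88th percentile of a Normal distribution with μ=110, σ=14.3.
126.8023

We have X ~ Normal(μ=110, σ=14.3).

We want to find x such that P(X ≤ x) = 0.88.

This is the 88th percentile, which means 88% of values fall below this point.

Using the inverse CDF (quantile function):
x = F⁻¹(0.88) = 126.8023

Verification: P(X ≤ 126.8023) = 0.88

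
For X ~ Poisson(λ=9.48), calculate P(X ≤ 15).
0.967054

We have X ~ Poisson(λ=9.48).

The CDF gives us P(X ≤ k).

Using the CDF:
P(X ≤ 15) = 0.967054

This means there's approximately a 96.7% chance that X is at most 15.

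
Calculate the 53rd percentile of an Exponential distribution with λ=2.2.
0.3432

We have X ~ Exponential(λ=2.2).

We want to find x such that P(X ≤ x) = 0.53.

This is the 53rd percentile, which means 53% of values fall below this point.

Using the inverse CDF (quantile function):
x = F⁻¹(0.53) = 0.3432

Verification: P(X ≤ 0.3432) = 0.53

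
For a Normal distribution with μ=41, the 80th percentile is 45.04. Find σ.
σ = 4.8003

For X ~ Normal(μ, σ), the p-th percentile satisfies x = μ + z_p × σ,
where z_p = Φ⁻¹(p) is the standard normal quantile.

Step 1: z_{0.8} = Φ⁻¹(0.8) = 0.8416

Step 2: Solve for σ:
45.04 = 41 + 0.8416 × σ
σ = (45.04 - 41) / 0.8416
σ = 4.04 / 0.8416
σ = 4.8003

Verification: μ + z × σ = 41 + 0.8416 × 4.8003 = 45.04 ✓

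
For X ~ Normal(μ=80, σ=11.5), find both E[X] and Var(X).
E[X] = 80.0000, Var(X) = 132.2500

We have X ~ Normal(μ=80, σ=11.5).

For a Normal distribution with μ=80, σ=11.5:

Expected value:
E[X] = 80.0000

Variance:
Var(X) = 132.2500

Standard deviation:
σ = √Var(X) = 11.5000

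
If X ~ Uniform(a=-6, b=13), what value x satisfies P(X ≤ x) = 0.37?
1.0300

We have X ~ Uniform(a=-6, b=13).

We want to find x such that P(X ≤ x) = 0.37.

This is the 37th percentile, which means 37% of values fall below this point.

Using the inverse CDF (quantile function):
x = F⁻¹(0.37) = 1.0300

Verification: P(X ≤ 1.0300) = 0.37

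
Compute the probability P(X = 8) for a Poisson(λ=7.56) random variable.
0.137844

We have X ~ Poisson(λ=7.56).

For a Poisson distribution, the PMF gives us the probability of each outcome.

Using the PMF formula:
P(X = 8) = 0.137844

Rounded to 4 decimal places: 0.1378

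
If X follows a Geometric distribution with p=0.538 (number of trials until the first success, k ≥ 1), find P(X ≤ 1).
0.538000

We have X ~ Geometric(p=0.538) (number of trials until the first success, k ≥ 1).

The CDF gives us P(X ≤ k).

Using the CDF:
P(X ≤ 1) = 0.538000

This means there's approximately a 53.8% chance that X is at most 1.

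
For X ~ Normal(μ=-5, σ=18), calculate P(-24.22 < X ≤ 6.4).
0.593932

We have X ~ Normal(μ=-5, σ=18).

To find P(-24.22 < X ≤ 6.4), we use:
P(-24.22 < X ≤ 6.4) = P(X ≤ 6.4) - P(X ≤ -24.22)
                 = F(6.4) - F(-24.22)
                 = 0.736742 - 0.142810
                 = 0.593932

So there's approximately a 59.4% chance that X falls in this range.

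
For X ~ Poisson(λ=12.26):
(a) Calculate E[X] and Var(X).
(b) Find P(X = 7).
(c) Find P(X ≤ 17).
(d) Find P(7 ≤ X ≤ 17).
(a) E[X] = 12.2600, Var(X) = 12.2600
(b) P(X = 7) = 0.039134
(c) P(X ≤ 17) = 0.926524
(d) P(7 ≤ X ≤ 17) = 0.886911

We have X ~ Poisson(λ=12.26).

(a) Moments:
E[X] = 12.2600
Var(X) = 12.2600
σ = √Var(X) = 3.5014

(b) Point probability using PMF:
P(X = 7) = 0.039134

(c) Cumulative probability using CDF:
P(X ≤ 17) = F(17) = 0.926524

(d) Range probability:
P(7 ≤ X ≤ 17) = P(X ≤ 17) - P(X ≤ 6)
                   = F(17) - F(6)
                   = 0.926524 - 0.039613
                   = 0.886911

This means approximately 88.7% of outcomes fall in the interval [7, 17].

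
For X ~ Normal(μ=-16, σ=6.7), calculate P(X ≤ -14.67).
0.578676

We have X ~ Normal(μ=-16, σ=6.7).

The CDF gives us P(X ≤ k).

Using the CDF:
P(X ≤ -14.67) = 0.578676

This means there's approximately a 57.9% chance that X is at most -14.67.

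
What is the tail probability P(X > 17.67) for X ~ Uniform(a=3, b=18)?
0.022000

We have X ~ Uniform(a=3, b=18).

P(X > 17.67) = 1 - P(X ≤ 17.67)
                = 1 - F(17.67)
                = 1 - 0.978000
                = 0.022000

So there's approximately a 2.2% chance that X exceeds 17.67.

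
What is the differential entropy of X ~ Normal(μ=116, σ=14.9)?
4.1203 nats

We have X ~ Normal(μ=116, σ=14.9).

The differential entropy measures the uncertainty or information content of the distribution.

For a Normal distribution with μ=116, σ=14.9:
h(X) = 4.1203 nats

(In bits, this would be 5.9443 bits.)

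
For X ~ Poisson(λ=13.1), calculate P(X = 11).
0.099901

We have X ~ Poisson(λ=13.1).

For a Poisson distribution, the PMF gives us the probability of each outcome.

Using the PMF formula:
P(X = 11) = 0.099901

Rounded to 4 decimal places: 0.0999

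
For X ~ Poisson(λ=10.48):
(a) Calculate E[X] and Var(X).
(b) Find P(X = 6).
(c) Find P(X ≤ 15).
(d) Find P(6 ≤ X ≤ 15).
(a) E[X] = 10.4800, Var(X) = 10.4800
(b) P(X = 6) = 0.051693
(c) P(X ≤ 15) = 0.932537
(d) P(6 ≤ X ≤ 15) = 0.881568

We have X ~ Poisson(λ=10.48).

(a) Moments:
E[X] = 10.4800
Var(X) = 10.4800
σ = √Var(X) = 3.2373

(b) Point probability using PMF:
P(X = 6) = 0.051693

(c) Cumulative probability using CDF:
P(X ≤ 15) = F(15) = 0.932537

(d) Range probability:
P(6 ≤ X ≤ 15) = P(X ≤ 15) - P(X ≤ 5)
                   = F(15) - F(5)
                   = 0.932537 - 0.050969
                   = 0.881568

This means approximately 88.2% of outcomes fall in the interval [6, 15].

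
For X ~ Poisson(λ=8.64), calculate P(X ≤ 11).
0.836477

We have X ~ Poisson(λ=8.64).

The CDF gives us P(X ≤ k).

Using the CDF:
P(X ≤ 11) = 0.836477

This means there's approximately a 83.6% chance that X is at most 11.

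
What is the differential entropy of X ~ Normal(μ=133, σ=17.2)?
4.2638 nats

We have X ~ Normal(μ=133, σ=17.2).

The differential entropy measures the uncertainty or information content of the distribution.

For a Normal distribution with μ=133, σ=17.2:
h(X) = 4.2638 nats

(In bits, this would be 6.1514 bits.)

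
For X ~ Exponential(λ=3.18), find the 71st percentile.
0.3893

We have X ~ Exponential(λ=3.18).

We want to find x such that P(X ≤ x) = 0.71.

This is the 71st percentile, which means 71% of values fall below this point.

Using the inverse CDF (quantile function):
x = F⁻¹(0.71) = 0.3893

Verification: P(X ≤ 0.3893) = 0.71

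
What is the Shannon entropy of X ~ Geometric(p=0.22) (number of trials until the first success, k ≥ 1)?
2.3950 nats

We have X ~ Geometric(p=0.22) (number of trials until the first success, k ≥ 1).

The Shannon entropy measures the uncertainty or information content of the distribution.

For a Geometric distribution with p=0.22 (number of trials until the first success, k ≥ 1):
H(X) = 2.3950 nats

(In bits, this would be 3.4553 bits.)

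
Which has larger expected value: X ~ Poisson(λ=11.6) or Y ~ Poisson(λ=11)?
X has larger mean (11.6000 > 11.0000)

Compute the expected value for each distribution:

X ~ Poisson(λ=11.6):
E[X] = 11.6000

Y ~ Poisson(λ=11):
E[Y] = 11.0000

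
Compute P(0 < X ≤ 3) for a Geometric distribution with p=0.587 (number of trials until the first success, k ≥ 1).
0.929555

We have X ~ Geometric(p=0.587) (number of trials until the first success, k ≥ 1).

To find P(0 < X ≤ 3), we use:
P(0 < X ≤ 3) = P(X ≤ 3) - P(X ≤ 0)
                 = F(3) - F(0)
                 = 0.929555 - 0.000000
                 = 0.929555

So there's approximately a 93.0% chance that X falls in this range.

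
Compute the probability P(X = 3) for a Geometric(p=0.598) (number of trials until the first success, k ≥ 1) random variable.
0.096639

We have X ~ Geometric(p=0.598) (number of trials until the first success, k ≥ 1).

For a Geometric distribution, the PMF gives us the probability of each outcome.

Using the PMF formula:
P(X = 3) = 0.096639

Rounded to 4 decimal places: 0.0966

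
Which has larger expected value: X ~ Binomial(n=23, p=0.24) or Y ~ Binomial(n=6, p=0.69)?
X has larger mean (5.5200 > 4.1400)

Compute the expected value for each distribution:

X ~ Binomial(n=23, p=0.24):
E[X] = 5.5200

Y ~ Binomial(n=6, p=0.69):
E[Y] = 4.1400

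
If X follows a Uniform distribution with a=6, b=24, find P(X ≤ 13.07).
0.392778

We have X ~ Uniform(a=6, b=24).

The CDF gives us P(X ≤ k).

Using the CDF:
P(X ≤ 13.07) = 0.392778

This means there's approximately a 39.3% chance that X is at most 13.07.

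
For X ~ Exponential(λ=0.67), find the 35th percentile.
0.6430

We have X ~ Exponential(λ=0.67).

We want to find x such that P(X ≤ x) = 0.35.

This is the 35th percentile, which means 35% of values fall below this point.

Using the inverse CDF (quantile function):
x = F⁻¹(0.35) = 0.6430

Verification: P(X ≤ 0.6430) = 0.35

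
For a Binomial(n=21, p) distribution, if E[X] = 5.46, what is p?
p = 0.26

For a Binomial(n, p) distribution:
E[X] = n × p

Given n = 21 and E[X] = 5.46:
5.46 = 21 × p
p = 5.46 / 21 = 0.26

Verification: Binomial(21, 0.26) has E[X] = 5.46 ✓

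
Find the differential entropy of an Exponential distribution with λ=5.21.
-0.6506 nats

We have X ~ Exponential(λ=5.21).

The differential entropy measures the uncertainty or information content of the distribution.

For an Exponential distribution with λ=5.21:
h(X) = -0.6506 nats

(In bits, this would be -0.9386 bits.)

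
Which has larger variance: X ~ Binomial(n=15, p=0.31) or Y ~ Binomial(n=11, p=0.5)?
X has larger variance (3.2085 > 2.7500)

Compute the variance for each distribution:

X ~ Binomial(n=15, p=0.31):
Var(X) = 3.2085

Y ~ Binomial(n=11, p=0.5):
Var(Y) = 2.7500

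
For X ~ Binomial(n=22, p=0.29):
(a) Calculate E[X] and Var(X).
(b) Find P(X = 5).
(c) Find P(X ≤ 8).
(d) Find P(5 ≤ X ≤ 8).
(a) E[X] = 6.3800, Var(X) = 4.5298
(b) P(X = 5) = 0.159919
(c) P(X ≤ 8) = 0.840828
(d) P(5 ≤ X ≤ 8) = 0.650094

We have X ~ Binomial(n=22, p=0.29).

(a) Moments:
E[X] = 6.3800
Var(X) = 4.5298
σ = √Var(X) = 2.1283

(b) Point probability using PMF:
P(X = 5) = 0.159919

(c) Cumulative probability using CDF:
P(X ≤ 8) = F(8) = 0.840828

(d) Range probability:
P(5 ≤ X ≤ 8) = P(X ≤ 8) - P(X ≤ 4)
                   = F(8) - F(4)
                   = 0.840828 - 0.190733
                   = 0.650094

This means approximately 65.0% of outcomes fall in the interval [5, 8].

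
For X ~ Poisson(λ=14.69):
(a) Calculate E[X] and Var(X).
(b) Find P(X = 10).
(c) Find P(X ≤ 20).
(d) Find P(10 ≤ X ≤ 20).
(a) E[X] = 14.6900, Var(X) = 14.6900
(b) P(X = 10) = 0.053786
(c) P(X ≤ 20) = 0.929326
(d) P(10 ≤ X ≤ 20) = 0.848784

We have X ~ Poisson(λ=14.69).

(a) Moments:
E[X] = 14.6900
Var(X) = 14.6900
σ = √Var(X) = 3.8328

(b) Point probability using PMF:
P(X = 10) = 0.053786

(c) Cumulative probability using CDF:
P(X ≤ 20) = F(20) = 0.929326

(d) Range probability:
P(10 ≤ X ≤ 20) = P(X ≤ 20) - P(X ≤ 9)
                   = F(20) - F(9)
                   = 0.929326 - 0.080542
                   = 0.848784

This means approximately 84.9% of outcomes fall in the interval [10, 20].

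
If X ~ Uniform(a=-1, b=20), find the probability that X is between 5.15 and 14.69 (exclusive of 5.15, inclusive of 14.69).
0.454286

We have X ~ Uniform(a=-1, b=20).

To find P(5.15 < X ≤ 14.69), we use:
P(5.15 < X ≤ 14.69) = P(X ≤ 14.69) - P(X ≤ 5.15)
                 = F(14.69) - F(5.15)
                 = 0.747143 - 0.292857
                 = 0.454286

So there's approximately a 45.4% chance that X falls in this range.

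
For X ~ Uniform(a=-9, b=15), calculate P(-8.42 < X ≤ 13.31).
0.905417

We have X ~ Uniform(a=-9, b=15).

To find P(-8.42 < X ≤ 13.31), we use:
P(-8.42 < X ≤ 13.31) = P(X ≤ 13.31) - P(X ≤ -8.42)
                 = F(13.31) - F(-8.42)
                 = 0.929583 - 0.024167
                 = 0.905417

So there's approximately a 90.5% chance that X falls in this range.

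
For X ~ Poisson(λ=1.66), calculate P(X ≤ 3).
0.912702

We have X ~ Poisson(λ=1.66).

The CDF gives us P(X ≤ k).

Using the CDF:
P(X ≤ 3) = 0.912702

This means there's approximately a 91.3% chance that X is at most 3.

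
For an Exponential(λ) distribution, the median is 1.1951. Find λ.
λ = 0.5800

For X ~ Exponential(λ), the CDF is F(x) = 1 - e^(-λx).
The median m satisfies F(m) = 0.5:
1 - e^(-λm) = 0.5
e^(-λm) = 0.5
λm = ln(2)
m = ln(2) / λ

Given m = 1.1951:
λ = ln(2) / 1.1951 = 0.693147 / 1.1951 = 0.5800

Verification: ln(2) / 0.5800 = 1.1951 ✓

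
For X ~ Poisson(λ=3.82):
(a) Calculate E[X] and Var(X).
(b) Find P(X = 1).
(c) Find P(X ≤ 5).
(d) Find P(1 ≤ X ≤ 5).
(a) E[X] = 3.8200, Var(X) = 3.8200
(b) P(X = 1) = 0.083764
(c) P(X ≤ 5) = 0.812593
(d) P(1 ≤ X ≤ 5) = 0.790665

We have X ~ Poisson(λ=3.82).

(a) Moments:
E[X] = 3.8200
Var(X) = 3.8200
σ = √Var(X) = 1.9545

(b) Point probability using PMF:
P(X = 1) = 0.083764

(c) Cumulative probability using CDF:
P(X ≤ 5) = F(5) = 0.812593

(d) Range probability:
P(1 ≤ X ≤ 5) = P(X ≤ 5) - P(X ≤ 0)
                   = F(5) - F(0)
                   = 0.812593 - 0.021928
                   = 0.790665

This means approximately 79.1% of outcomes fall in the interval [1, 5].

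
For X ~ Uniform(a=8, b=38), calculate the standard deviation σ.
8.6603

We have X ~ Uniform(a=8, b=38).

For a Uniform distribution with a=8, b=38:
σ = √Var(X) = 8.6603

The standard deviation is the square root of the variance.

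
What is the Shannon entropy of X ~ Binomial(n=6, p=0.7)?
1.5110 nats

We have X ~ Binomial(n=6, p=0.7).

The Shannon entropy measures the uncertainty or information content of the distribution.

For a Binomial distribution with n=6, p=0.7:
H(X) = 1.5110 nats

(In bits, this would be 2.1799 bits.)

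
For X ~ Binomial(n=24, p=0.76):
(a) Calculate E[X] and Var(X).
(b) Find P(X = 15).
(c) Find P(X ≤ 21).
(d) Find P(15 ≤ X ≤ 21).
(a) E[X] = 18.2400, Var(X) = 4.3776
(b) P(X = 15) = 0.056305
(c) P(X ≤ 21) = 0.950219
(d) P(15 ≤ X ≤ 21) = 0.907760

We have X ~ Binomial(n=24, p=0.76).

(a) Moments:
E[X] = 18.2400
Var(X) = 4.3776
σ = √Var(X) = 2.0923

(b) Point probability using PMF:
P(X = 15) = 0.056305

(c) Cumulative probability using CDF:
P(X ≤ 21) = F(21) = 0.950219

(d) Range probability:
P(15 ≤ X ≤ 21) = P(X ≤ 21) - P(X ≤ 14)
                   = F(21) - F(14)
                   = 0.950219 - 0.042459
                   = 0.907760

This means approximately 90.8% of outcomes fall in the interval [15, 21].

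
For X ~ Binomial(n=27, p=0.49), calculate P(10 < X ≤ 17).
0.803999

We have X ~ Binomial(n=27, p=0.49).

To find P(10 < X ≤ 17), we use:
P(10 < X ≤ 17) = P(X ≤ 17) - P(X ≤ 10)
                 = F(17) - F(10)
                 = 0.950558 - 0.146560
                 = 0.803999

So there's approximately a 80.4% chance that X falls in this range.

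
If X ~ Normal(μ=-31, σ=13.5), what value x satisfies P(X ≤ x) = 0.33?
-36.9388

We have X ~ Normal(μ=-31, σ=13.5).

We want to find x such that P(X ≤ x) = 0.33.

This is the 33rd percentile, which means 33% of values fall below this point.

Using the inverse CDF (quantile function):
x = F⁻¹(0.33) = -36.9388

Verification: P(X ≤ -36.9388) = 0.33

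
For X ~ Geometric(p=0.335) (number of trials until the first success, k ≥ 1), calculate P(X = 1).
0.335000

We have X ~ Geometric(p=0.335) (number of trials until the first success, k ≥ 1).

For a Geometric distribution, the PMF gives us the probability of each outcome.

Using the PMF formula:
P(X = 1) = 0.335000

Rounded to 4 decimal places: 0.3350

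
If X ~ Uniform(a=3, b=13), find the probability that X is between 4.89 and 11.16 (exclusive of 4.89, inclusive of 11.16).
0.627000

We have X ~ Uniform(a=3, b=13).

To find P(4.89 < X ≤ 11.16), we use:
P(4.89 < X ≤ 11.16) = P(X ≤ 11.16) - P(X ≤ 4.89)
                 = F(11.16) - F(4.89)
                 = 0.816000 - 0.189000
                 = 0.627000

So there's approximately a 62.7% chance that X falls in this range.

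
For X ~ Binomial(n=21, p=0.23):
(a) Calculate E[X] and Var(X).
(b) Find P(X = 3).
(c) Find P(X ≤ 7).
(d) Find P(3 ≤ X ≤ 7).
(a) E[X] = 4.8300, Var(X) = 3.7191
(b) P(X = 3) = 0.146510
(c) P(X ≤ 7) = 0.912230
(d) P(3 ≤ X ≤ 7) = 0.804723

We have X ~ Binomial(n=21, p=0.23).

(a) Moments:
E[X] = 4.8300
Var(X) = 3.7191
σ = √Var(X) = 1.9285

(b) Point probability using PMF:
P(X = 3) = 0.146510

(c) Cumulative probability using CDF:
P(X ≤ 7) = F(7) = 0.912230

(d) Range probability:
P(3 ≤ X ≤ 7) = P(X ≤ 7) - P(X ≤ 2)
                   = F(7) - F(2)
                   = 0.912230 - 0.107507
                   = 0.804723

This means approximately 80.5% of outcomes fall in the interval [3, 7].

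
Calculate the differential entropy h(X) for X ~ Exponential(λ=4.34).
-0.4679 nats

We have X ~ Exponential(λ=4.34).

The differential entropy measures the uncertainty or information content of the distribution.

For an Exponential distribution with λ=4.34:
h(X) = -0.4679 nats

(In bits, this would be -0.6750 bits.)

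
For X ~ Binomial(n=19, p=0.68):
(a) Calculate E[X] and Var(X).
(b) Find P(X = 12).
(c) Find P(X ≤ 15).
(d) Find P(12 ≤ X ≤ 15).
(a) E[X] = 12.9200, Var(X) = 4.1344
(b) P(X = 12) = 0.169233
(c) P(X ≤ 15) = 0.902220
(d) P(12 ≤ X ≤ 15) = 0.664141

We have X ~ Binomial(n=19, p=0.68).

(a) Moments:
E[X] = 12.9200
Var(X) = 4.1344
σ = √Var(X) = 2.0333

(b) Point probability using PMF:
P(X = 12) = 0.169233

(c) Cumulative probability using CDF:
P(X ≤ 15) = F(15) = 0.902220

(d) Range probability:
P(12 ≤ X ≤ 15) = P(X ≤ 15) - P(X ≤ 11)
                   = F(15) - F(11)
                   = 0.902220 - 0.238079
                   = 0.664141

This means approximately 66.4% of outcomes fall in the interval [12, 15].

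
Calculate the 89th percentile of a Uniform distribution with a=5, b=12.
11.2300

We have X ~ Uniform(a=5, b=12).

We want to find x such that P(X ≤ x) = 0.89.

This is the 89th percentile, which means 89% of values fall below this point.

Using the inverse CDF (quantile function):
x = F⁻¹(0.89) = 11.2300

Verification: P(X ≤ 11.2300) = 0.89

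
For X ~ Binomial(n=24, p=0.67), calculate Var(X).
5.3064

We have X ~ Binomial(n=24, p=0.67).

For a Binomial distribution with n=24, p=0.67:
Var(X) = 5.3064

The variance measures the spread of the distribution around the mean.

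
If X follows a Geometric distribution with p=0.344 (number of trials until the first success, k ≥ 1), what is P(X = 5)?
0.063705

We have X ~ Geometric(p=0.344) (number of trials until the first success, k ≥ 1).

For a Geometric distribution, the PMF gives us the probability of each outcome.

Using the PMF formula:
P(X = 5) = 0.063705

Rounded to 4 decimal places: 0.0637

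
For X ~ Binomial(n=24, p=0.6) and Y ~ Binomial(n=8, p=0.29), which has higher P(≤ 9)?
Y has higher probability (P(Y ≤ 9) = 1.0000 > P(X ≤ 9) = 0.0217)

Compute P(≤ 9) for each distribution:

X ~ Binomial(n=24, p=0.6):
P(X ≤ 9) = 0.0217

Y ~ Binomial(n=8, p=0.29):
P(Y ≤ 9) = 1.0000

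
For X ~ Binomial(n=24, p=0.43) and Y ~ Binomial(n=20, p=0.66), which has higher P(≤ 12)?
X has higher probability (P(X ≤ 12) = 0.8160 > P(Y ≤ 12) = 0.3624)

Compute P(≤ 12) for each distribution:

X ~ Binomial(n=24, p=0.43):
P(X ≤ 12) = 0.8160

Y ~ Binomial(n=20, p=0.66):
P(Y ≤ 12) = 0.3624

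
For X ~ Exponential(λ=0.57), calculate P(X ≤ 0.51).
0.252260

We have X ~ Exponential(λ=0.57).

The CDF gives us P(X ≤ k).

Using the CDF:
P(X ≤ 0.51) = 0.252260

This means there's approximately a 25.2% chance that X is at most 0.51.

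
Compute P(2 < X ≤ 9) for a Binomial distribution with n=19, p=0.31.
0.921256

We have X ~ Binomial(n=19, p=0.31).

To find P(2 < X ≤ 9), we use:
P(2 < X ≤ 9) = P(X ≤ 9) - P(X ≤ 2)
                 = F(9) - F(2)
                 = 0.959459 - 0.038203
                 = 0.921256

So there's approximately a 92.1% chance that X falls in this range.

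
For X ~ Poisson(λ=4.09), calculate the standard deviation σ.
2.0224

We have X ~ Poisson(λ=4.09).

For a Poisson distribution with λ=4.09:
σ = √Var(X) = 2.0224

The standard deviation is the square root of the variance.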